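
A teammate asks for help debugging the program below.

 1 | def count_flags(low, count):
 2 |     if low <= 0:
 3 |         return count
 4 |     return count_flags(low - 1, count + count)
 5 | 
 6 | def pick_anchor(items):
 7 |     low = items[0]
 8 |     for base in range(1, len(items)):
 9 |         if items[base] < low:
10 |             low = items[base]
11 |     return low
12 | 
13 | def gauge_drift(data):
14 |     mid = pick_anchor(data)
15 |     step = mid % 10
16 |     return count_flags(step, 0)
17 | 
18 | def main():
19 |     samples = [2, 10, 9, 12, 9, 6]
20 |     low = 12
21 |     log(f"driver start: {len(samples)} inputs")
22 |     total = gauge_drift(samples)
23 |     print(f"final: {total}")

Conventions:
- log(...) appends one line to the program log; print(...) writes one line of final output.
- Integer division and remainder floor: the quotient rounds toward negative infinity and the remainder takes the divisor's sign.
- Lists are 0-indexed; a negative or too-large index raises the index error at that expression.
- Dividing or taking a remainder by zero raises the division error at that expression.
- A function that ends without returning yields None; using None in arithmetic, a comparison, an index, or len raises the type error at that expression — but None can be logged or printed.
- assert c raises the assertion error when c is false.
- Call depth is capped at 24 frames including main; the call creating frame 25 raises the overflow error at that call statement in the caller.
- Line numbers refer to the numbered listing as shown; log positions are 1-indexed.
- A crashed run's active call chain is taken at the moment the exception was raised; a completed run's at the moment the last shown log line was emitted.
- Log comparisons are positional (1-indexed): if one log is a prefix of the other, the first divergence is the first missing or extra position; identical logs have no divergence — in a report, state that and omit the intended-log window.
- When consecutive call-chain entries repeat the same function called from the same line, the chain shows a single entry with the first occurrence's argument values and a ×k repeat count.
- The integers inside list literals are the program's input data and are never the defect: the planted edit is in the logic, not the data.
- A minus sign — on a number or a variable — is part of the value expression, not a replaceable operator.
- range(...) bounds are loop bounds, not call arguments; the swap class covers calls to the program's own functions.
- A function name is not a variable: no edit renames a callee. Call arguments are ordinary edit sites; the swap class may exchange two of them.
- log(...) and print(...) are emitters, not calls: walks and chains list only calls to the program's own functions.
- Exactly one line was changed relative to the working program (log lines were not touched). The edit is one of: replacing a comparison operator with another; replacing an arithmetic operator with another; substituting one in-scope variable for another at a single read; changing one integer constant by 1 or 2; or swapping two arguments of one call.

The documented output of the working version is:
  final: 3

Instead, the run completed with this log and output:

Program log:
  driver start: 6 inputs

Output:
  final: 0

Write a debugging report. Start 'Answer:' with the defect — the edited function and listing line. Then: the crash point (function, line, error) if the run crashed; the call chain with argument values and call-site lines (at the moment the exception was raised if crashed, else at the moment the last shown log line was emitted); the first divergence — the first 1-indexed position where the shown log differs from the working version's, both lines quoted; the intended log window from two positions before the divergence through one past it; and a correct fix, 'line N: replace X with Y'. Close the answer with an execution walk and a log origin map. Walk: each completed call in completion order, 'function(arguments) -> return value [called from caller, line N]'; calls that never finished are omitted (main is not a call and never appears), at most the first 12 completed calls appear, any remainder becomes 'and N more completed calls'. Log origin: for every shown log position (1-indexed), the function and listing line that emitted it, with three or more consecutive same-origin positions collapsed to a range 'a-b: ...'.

Answer: the defect is in count_flags at line 4.
Key observation: Every logged value matches the working version; the printed result is what differs.
Call chain: main.
First divergence: none (the log streams are identical).
Execution walk:
  pick_anchor([2, 10, 9, 12, 9, 6]) -> 2  [called from gauge_drift, line 14]
  count_flags(0, 0) -> 0  [called from count_flags, line 4]
  count_flags(1, 0) -> 0  [called from count_flags, line 4]
  count_flags(2, 0) -> 0  [called from gauge_drift, line 16]
  gauge_drift([2, 10, 9, 12, 9, 6]) -> 0  [called from main, line 22]
Log origins:
  1: logged in main at line 21
A correct fix: line 4: replace `count + count` with `count + low`.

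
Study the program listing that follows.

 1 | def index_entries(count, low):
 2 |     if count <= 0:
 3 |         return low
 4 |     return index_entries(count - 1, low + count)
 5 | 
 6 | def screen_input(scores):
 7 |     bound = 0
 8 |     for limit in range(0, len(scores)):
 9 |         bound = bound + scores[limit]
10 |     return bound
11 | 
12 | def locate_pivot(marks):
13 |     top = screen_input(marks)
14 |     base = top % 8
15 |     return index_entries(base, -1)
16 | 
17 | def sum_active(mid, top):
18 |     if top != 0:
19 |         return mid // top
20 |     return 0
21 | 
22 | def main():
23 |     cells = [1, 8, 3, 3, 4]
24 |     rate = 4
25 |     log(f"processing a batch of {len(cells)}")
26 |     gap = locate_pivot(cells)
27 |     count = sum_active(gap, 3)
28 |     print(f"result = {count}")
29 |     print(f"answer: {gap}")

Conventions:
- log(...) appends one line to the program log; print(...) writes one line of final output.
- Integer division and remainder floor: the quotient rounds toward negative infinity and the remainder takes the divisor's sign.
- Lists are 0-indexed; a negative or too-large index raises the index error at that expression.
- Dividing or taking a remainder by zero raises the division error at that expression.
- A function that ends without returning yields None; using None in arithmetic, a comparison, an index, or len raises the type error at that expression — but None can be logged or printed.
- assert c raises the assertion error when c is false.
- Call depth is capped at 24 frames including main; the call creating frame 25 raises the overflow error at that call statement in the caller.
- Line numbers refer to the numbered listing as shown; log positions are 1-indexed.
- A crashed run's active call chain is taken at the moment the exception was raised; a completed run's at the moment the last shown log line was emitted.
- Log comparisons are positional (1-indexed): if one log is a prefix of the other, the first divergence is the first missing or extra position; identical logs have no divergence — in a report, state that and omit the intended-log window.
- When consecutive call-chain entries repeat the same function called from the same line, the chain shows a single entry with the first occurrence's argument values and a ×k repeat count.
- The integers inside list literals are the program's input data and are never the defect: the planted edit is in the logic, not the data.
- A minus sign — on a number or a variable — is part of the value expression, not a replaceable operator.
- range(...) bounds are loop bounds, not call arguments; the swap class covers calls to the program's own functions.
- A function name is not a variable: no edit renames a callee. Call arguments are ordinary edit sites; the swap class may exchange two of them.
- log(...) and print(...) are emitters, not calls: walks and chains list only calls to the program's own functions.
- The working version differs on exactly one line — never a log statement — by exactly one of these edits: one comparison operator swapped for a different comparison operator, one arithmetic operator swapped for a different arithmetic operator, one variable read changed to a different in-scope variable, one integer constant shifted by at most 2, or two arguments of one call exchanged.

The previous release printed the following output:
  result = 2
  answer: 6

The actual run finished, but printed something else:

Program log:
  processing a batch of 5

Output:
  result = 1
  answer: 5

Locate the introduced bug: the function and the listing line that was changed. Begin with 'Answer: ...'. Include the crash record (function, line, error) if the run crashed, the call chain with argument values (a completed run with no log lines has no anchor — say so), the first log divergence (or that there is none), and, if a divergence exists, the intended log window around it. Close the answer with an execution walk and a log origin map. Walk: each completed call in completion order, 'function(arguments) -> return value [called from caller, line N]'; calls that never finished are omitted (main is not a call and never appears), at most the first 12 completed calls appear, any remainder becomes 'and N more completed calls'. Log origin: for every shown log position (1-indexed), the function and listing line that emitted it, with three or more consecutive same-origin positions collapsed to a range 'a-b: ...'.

Answer: the defect is in locate_pivot at line 15.
Key fact: The two runs log identically and part ways only at the printed values.
Call chain: main.
First divergence: none — the logs agree in full.
Execution walk:
  screen_input([1, 8, 3, 3, 4]) -> 19  [called from locate_pivot, line 13]
  index_entries(0, 5) -> 5  [called from index_entries, line 4]
  index_entries(1, 4) -> 5  [called from index_entries, line 4]
  index_entries(2, 2) -> 5  [called from index_entries, line 4]
  index_entries(3, -1) -> 5  [called from locate_pivot, line 15]
  locate_pivot([1, 8, 3, 3, 4]) -> 5  [called from main, line 26]
  sum_active(5, 3) -> 1  [called from main, line 27]
Log origin:
  1: logged in main at line 25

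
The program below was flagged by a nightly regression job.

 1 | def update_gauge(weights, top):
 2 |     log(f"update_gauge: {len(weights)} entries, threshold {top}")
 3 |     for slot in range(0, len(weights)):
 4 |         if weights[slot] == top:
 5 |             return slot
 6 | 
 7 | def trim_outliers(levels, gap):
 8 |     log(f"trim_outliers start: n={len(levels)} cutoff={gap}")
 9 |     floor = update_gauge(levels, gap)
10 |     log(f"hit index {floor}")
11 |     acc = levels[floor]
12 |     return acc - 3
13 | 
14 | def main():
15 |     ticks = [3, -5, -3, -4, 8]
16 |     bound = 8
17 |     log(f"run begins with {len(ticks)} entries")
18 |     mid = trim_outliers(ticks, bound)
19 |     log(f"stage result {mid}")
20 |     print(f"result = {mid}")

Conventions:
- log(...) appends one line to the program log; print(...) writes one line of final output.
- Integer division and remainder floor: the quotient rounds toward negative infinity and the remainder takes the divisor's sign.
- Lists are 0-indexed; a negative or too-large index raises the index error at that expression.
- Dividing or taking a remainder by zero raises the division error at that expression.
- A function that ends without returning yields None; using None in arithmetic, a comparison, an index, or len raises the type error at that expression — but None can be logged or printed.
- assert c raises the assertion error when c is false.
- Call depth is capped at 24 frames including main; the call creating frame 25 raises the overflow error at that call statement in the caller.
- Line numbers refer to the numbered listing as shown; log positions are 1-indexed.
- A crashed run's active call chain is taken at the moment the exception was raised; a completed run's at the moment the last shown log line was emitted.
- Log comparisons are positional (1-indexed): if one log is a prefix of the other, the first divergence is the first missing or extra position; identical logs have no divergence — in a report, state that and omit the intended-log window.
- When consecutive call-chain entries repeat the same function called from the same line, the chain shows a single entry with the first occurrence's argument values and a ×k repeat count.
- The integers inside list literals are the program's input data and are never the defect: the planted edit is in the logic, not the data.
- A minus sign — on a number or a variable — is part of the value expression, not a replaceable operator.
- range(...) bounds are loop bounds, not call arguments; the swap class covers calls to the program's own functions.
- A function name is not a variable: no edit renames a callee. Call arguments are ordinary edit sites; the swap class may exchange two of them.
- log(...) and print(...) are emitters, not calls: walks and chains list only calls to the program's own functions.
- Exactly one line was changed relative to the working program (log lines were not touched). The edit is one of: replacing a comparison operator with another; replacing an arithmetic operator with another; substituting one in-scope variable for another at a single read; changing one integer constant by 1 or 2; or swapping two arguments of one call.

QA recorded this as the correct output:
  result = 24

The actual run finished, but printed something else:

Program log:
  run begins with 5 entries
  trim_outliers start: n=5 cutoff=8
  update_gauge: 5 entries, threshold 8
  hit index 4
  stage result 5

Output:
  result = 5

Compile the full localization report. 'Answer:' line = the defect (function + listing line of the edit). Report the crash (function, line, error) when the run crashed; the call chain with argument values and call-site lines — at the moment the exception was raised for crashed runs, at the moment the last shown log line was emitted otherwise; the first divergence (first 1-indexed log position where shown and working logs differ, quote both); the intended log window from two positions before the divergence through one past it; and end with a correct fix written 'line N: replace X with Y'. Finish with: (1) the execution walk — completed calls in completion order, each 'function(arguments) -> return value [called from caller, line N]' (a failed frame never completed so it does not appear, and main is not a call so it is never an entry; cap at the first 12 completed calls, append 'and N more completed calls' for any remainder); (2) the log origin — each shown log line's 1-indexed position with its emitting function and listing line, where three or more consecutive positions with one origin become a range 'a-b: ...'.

Answer: the defect is in trim_outliers at line 12.
Key fact: Log line 5 is where behavior first shows: 'stage result 5' appears instead of 'stage result 24'.
Call chain: main.
First divergence: position 5 — the shown line 'stage result 5' should read 'stage result 24'.
Intended log window:
  3: update_gauge: 5 entries, threshold 8
  4: hit index 4
  5: stage result 24
Execution walk:
  update_gauge([3, -5, -3, -4, 8], 8) -> 4  [called from trim_outliers, line 9]
  trim_outliers([3, -5, -3, -4, 8], 8) -> 5  [called from main, line 18]
Log origins:
  1 — main, line 17
  2 — trim_outliers, line 8
  3 — update_gauge, line 2
  4 — trim_outliers, line 10
  5 — main, line 19
A correct fix: line 12: replace `-` with `*`.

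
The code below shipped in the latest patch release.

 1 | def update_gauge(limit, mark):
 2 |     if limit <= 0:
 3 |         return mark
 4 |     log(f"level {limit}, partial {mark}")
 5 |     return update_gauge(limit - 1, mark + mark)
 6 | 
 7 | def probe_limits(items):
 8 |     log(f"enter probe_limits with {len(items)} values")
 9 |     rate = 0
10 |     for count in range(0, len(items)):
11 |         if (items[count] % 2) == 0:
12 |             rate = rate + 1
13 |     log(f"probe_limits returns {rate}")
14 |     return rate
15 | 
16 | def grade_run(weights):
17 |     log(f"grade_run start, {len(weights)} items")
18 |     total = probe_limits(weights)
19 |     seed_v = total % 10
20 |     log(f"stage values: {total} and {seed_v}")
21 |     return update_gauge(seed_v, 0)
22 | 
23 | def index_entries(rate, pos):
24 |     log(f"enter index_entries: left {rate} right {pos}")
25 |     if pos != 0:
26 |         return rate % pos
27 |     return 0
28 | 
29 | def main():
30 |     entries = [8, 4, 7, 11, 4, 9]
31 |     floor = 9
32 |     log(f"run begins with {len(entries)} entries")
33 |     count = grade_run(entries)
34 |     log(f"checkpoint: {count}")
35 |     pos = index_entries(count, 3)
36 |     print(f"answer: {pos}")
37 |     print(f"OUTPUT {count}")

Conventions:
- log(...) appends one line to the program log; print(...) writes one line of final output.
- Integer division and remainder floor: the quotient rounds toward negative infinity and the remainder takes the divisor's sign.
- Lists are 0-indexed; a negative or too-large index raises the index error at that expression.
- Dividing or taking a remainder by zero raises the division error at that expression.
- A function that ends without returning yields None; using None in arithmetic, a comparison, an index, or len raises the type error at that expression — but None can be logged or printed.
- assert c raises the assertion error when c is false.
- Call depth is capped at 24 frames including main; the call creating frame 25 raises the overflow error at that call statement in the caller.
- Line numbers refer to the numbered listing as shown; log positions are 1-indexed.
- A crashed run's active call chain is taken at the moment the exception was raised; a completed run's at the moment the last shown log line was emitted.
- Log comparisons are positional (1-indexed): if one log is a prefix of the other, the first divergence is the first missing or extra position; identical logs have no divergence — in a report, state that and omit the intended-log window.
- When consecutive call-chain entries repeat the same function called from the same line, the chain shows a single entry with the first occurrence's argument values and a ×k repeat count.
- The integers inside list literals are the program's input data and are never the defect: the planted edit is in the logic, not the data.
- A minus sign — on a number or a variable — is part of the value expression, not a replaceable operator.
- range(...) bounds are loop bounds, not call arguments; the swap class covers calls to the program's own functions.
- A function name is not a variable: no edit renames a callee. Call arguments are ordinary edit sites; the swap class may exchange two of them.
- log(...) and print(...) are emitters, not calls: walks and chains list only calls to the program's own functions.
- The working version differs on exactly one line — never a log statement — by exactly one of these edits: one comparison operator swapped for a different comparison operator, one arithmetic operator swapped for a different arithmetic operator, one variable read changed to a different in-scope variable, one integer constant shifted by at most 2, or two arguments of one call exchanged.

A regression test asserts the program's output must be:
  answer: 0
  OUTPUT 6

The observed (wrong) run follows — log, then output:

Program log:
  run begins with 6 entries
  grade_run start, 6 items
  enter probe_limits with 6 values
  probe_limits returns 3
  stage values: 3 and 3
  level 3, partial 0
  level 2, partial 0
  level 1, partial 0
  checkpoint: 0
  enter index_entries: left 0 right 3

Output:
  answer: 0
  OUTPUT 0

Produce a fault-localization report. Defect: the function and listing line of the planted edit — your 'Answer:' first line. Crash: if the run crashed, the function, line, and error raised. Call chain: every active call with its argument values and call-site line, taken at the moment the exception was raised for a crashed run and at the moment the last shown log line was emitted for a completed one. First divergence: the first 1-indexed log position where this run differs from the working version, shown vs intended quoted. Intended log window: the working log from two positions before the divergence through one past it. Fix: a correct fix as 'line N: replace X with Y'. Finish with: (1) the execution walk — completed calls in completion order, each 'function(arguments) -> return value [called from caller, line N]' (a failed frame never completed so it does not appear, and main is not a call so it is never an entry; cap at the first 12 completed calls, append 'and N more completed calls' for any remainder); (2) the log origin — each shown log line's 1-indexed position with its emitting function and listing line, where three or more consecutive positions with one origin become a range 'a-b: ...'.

Answer: the defect is in update_gauge at line 5.
Core observation: Position 7 is the first bad log line: 'level 2, partial 0' should read 'level 2, partial 3'.
Call chain: main -> index_entries(0, 3) (called at line 35).
First divergence: at position 7 the run shows 'level 2, partial 0' where the working version logs 'level 2, partial 3'.
Intended log window:
  5: stage values: 3 and 3
  6: level 3, partial 0
  7: level 2, partial 3
  8: level 1, partial 5
Execution walk:
  probe_limits([8, 4, 7, 11, 4, 9]) -> 3  [called from grade_run, line 18]
  update_gauge(0, 0) -> 0  [called from update_gauge, line 5]
  update_gauge(1, 0) -> 0  [called from update_gauge, line 5]
  update_gauge(2, 0) -> 0  [called from update_gauge, line 5]
  update_gauge(3, 0) -> 0  [called from grade_run, line 21]
  grade_run([8, 4, 7, 11, 4, 9]) -> 0  [called from main, line 33]
  index_entries(0, 3) -> 0  [called from main, line 35]
Log origins:
  1 — main, line 32
  2 — grade_run, line 17
  3 — probe_limits, line 8
  4 — probe_limits, line 13
  5 — grade_run, line 20
  6-8 — update_gauge, line 4
  9 — main, line 34
  10 — index_entries, line 24
A correct fix: line 5: replace `mark + mark` with `mark + limit`.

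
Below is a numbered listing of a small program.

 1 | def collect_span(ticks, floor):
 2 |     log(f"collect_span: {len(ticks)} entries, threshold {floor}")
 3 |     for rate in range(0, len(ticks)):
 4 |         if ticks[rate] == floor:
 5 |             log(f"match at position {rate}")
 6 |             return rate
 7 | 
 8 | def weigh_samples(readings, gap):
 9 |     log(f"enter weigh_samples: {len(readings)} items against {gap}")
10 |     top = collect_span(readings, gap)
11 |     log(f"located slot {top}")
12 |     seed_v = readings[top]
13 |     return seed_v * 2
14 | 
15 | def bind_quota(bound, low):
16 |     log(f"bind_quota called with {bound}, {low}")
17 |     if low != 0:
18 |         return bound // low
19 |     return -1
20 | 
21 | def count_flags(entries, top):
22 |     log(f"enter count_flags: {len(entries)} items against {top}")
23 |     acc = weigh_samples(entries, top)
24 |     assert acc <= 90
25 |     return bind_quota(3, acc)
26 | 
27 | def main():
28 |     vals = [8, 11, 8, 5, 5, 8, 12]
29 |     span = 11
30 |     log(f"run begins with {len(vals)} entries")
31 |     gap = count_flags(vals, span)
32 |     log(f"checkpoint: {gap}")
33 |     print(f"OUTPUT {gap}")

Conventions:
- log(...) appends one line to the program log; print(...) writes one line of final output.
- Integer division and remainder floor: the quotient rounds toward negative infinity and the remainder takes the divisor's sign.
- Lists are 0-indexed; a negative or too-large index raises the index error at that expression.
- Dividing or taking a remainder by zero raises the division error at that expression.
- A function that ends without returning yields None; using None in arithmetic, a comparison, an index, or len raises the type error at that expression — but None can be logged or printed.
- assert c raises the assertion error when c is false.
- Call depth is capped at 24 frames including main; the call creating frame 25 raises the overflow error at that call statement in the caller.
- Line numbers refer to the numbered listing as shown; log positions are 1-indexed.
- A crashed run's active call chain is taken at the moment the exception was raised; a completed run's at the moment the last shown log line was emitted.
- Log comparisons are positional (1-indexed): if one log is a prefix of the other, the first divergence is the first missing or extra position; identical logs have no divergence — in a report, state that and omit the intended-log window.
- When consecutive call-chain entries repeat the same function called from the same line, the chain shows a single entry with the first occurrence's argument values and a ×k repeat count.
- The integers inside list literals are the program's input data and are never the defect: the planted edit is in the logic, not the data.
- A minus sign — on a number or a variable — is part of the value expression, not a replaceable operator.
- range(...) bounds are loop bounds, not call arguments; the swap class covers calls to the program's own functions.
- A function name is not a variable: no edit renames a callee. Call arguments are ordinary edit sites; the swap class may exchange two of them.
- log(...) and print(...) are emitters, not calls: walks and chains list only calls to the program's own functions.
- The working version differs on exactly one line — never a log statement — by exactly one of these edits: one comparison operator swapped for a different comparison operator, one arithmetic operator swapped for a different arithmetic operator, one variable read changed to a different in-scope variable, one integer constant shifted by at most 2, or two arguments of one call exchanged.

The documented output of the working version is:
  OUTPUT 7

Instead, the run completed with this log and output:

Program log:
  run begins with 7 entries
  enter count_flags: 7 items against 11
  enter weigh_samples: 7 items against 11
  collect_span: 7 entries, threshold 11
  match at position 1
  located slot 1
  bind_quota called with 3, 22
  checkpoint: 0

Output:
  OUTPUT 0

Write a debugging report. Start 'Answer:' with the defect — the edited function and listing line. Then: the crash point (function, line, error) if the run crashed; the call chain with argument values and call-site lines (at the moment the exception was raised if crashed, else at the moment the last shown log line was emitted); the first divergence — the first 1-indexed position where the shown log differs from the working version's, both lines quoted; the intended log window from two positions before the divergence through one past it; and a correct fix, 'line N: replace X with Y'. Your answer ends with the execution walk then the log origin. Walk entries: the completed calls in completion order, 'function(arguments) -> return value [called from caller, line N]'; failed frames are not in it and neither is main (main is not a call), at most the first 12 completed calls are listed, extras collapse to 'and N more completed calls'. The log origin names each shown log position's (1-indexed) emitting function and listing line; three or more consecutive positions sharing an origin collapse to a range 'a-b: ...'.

Answer: the defect is in count_flags at line 25.
Key observation: The earliest visible damage is log position 7 — 'bind_quota called with 3, 22' rather than the intended 'bind_quota called with 22, 3'.
Call chain: main.
First divergence: position 7 — shown 'bind_quota called with 3, 22', intended 'bind_quota called with 22, 3'.
Intended log window:
  5: match at position 1
  6: located slot 1
  7: bind_quota called with 22, 3
  8: checkpoint: 7
Execution walk:
  collect_span([8, 11, 8, 5, 5, 8, 12], 11) -> 1  [called from weigh_samples, line 10]
  weigh_samples([8, 11, 8, 5, 5, 8, 12], 11) -> 22  [called from count_flags, line 23]
  bind_quota(3, 22) -> 0  [called from count_flags, line 25]
  count_flags([8, 11, 8, 5, 5, 8, 12], 11) -> 0  [called from main, line 31]
Origin of each log line:
  1: logged in main at line 30
  2: logged in count_flags at line 22
  3: logged in weigh_samples at line 9
  4: logged in collect_span at line 2
  5: logged in collect_span at line 5
  6: logged in weigh_samples at line 11
  7: logged in bind_quota at line 16
  8: logged in main at line 32
A correct fix: line 25: replace `bind_quota(3, acc)` with `bind_quota(acc, 3)`.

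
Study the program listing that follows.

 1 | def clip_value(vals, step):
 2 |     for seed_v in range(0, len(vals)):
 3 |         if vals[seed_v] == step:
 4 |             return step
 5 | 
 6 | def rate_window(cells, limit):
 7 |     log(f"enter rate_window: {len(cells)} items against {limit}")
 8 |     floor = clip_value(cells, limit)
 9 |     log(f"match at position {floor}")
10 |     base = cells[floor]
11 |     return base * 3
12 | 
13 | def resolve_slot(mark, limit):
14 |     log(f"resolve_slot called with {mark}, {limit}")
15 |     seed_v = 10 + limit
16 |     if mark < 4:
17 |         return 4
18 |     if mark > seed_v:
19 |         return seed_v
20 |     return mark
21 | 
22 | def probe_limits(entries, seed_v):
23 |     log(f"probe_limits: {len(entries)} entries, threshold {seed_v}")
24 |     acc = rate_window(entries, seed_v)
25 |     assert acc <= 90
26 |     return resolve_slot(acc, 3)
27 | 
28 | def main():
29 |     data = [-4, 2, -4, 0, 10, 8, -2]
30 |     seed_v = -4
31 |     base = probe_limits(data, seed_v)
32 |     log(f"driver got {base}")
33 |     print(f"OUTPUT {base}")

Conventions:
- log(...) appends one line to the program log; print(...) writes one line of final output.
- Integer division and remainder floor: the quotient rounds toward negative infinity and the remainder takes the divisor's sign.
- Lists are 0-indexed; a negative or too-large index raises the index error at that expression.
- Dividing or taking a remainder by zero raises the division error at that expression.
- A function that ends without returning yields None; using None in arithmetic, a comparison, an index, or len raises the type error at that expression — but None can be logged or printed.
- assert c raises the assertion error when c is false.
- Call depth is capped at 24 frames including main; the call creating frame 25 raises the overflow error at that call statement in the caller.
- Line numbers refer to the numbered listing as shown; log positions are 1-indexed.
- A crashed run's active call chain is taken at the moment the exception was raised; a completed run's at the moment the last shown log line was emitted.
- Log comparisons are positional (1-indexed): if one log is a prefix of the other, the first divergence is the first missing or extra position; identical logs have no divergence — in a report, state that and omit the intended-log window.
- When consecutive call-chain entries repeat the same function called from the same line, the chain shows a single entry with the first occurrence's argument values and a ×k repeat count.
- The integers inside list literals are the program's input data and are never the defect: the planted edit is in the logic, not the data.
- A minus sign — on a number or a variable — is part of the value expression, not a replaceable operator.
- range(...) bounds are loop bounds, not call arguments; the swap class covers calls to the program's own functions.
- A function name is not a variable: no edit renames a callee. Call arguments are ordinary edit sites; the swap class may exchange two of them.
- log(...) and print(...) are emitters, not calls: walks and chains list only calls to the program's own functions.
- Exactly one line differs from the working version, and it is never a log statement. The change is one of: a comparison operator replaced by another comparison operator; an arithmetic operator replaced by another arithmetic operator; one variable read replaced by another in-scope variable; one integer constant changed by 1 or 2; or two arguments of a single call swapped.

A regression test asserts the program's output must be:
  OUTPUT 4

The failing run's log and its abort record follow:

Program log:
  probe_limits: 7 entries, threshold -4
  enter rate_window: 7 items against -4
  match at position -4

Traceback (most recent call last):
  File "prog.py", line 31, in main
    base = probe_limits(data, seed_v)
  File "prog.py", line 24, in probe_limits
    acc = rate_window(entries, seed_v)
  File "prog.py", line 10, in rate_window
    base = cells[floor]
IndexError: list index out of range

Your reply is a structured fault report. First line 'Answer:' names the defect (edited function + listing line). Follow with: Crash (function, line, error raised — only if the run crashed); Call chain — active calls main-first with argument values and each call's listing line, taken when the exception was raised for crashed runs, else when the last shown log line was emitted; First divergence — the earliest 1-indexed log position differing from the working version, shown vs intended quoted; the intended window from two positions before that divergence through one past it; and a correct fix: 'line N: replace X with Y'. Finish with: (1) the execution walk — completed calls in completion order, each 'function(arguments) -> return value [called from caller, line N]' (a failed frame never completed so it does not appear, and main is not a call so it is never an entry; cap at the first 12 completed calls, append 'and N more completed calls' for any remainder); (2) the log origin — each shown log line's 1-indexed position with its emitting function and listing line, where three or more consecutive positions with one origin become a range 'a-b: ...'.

Answer: the defect is in clip_value at line 4.
Core observation: Position 3 is the first bad log line: 'match at position -4' should read 'match at position 0'.
Crash: rate_window, line 10, IndexError.
Call chain: main -> probe_limits([-4, 2, -4, 0, 10, 8, -2], -4) (called at line 31) -> rate_window([-4, 2, -4, 0, 10, 8, -2], -4) (called at line 24).
First divergence: at position 3 the run shows 'match at position -4' where the working version logs 'match at position 0'.
Intended log window:
  1: probe_limits: 7 entries, threshold -4
  2: enter rate_window: 7 items against -4
  3: match at position 0
  4: resolve_slot called with -12, 3
Execution walk:
  clip_value([-4, 2, -4, 0, 10, 8, -2], -4) -> -4  [called from rate_window, line 8]
Log line origins:
  1 — probe_limits, line 23
  2 — rate_window, line 7
  3 — rate_window, line 9
A correct fix: line 4: replace `step` with `seed_v`.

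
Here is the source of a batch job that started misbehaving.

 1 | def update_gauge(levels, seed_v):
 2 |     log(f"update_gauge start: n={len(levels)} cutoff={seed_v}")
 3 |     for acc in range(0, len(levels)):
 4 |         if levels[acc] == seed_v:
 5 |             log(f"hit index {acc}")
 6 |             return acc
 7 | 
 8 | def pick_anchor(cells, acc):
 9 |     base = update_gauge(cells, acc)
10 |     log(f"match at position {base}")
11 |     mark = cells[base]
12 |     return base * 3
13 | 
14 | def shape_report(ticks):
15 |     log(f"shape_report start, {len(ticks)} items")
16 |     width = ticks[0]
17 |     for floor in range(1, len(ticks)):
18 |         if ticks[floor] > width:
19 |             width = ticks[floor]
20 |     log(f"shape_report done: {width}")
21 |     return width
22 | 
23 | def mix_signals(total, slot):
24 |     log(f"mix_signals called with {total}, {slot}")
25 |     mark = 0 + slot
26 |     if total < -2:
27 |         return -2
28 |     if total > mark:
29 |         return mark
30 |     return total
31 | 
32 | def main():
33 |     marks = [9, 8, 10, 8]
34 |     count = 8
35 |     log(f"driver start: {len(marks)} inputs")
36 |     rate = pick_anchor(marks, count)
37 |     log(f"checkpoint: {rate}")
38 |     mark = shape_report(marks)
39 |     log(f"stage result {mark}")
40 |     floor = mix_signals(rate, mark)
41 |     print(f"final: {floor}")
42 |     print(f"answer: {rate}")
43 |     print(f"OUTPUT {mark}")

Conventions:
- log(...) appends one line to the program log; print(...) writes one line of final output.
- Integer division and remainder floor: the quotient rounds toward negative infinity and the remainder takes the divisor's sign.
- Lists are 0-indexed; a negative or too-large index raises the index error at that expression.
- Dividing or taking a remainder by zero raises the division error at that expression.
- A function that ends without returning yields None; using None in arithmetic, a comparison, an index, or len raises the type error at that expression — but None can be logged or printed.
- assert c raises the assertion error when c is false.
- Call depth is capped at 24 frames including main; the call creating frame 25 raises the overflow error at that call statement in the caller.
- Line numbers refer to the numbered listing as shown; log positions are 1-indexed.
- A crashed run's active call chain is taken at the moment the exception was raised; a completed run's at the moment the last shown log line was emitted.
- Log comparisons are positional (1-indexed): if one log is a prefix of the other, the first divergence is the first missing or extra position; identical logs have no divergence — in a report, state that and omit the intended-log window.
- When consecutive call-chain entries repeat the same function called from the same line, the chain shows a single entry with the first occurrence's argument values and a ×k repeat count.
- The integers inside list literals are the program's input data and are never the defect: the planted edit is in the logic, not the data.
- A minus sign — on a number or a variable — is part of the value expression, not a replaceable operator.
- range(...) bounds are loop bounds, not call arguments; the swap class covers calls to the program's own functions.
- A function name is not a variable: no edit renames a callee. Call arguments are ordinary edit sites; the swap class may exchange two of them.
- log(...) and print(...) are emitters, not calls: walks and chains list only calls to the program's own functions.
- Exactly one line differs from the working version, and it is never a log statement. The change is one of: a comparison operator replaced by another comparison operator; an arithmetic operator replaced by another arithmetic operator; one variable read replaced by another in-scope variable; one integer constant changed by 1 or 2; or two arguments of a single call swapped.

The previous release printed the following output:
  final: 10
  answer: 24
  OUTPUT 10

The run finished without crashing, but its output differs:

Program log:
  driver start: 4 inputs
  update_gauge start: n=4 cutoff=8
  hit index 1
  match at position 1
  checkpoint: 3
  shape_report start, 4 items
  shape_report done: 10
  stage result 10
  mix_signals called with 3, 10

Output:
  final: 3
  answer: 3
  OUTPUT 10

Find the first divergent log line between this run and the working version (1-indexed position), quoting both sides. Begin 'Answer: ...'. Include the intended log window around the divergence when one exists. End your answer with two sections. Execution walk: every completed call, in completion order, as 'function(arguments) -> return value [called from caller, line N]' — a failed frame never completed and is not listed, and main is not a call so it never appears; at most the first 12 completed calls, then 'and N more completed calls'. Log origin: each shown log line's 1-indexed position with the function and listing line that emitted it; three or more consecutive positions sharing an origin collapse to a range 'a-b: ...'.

Answer: position 5; shown 'checkpoint: 3' vs intended 'checkpoint: 24'.
Intended log window:
  3: hit index 1
  4: match at position 1
  5: checkpoint: 24
  6: shape_report start, 4 items
Execution walk:
  update_gauge([9, 8, 10, 8], 8) -> 1  [called from pick_anchor, line 9]
  pick_anchor([9, 8, 10, 8], 8) -> 3  [called from main, line 36]
  shape_report([9, 8, 10, 8]) -> 10  [called from main, line 38]
  mix_signals(3, 10) -> 3  [called from main, line 40]
Log origins:
  1: logged in main at line 35
  2: logged in update_gauge at line 2
  3: logged in update_gauge at line 5
  4: logged in pick_anchor at line 10
  5: logged in main at line 37
  6: logged in shape_report at line 15
  7: logged in shape_report at line 20
  8: logged in main at line 39
  9: logged in mix_signals at line 24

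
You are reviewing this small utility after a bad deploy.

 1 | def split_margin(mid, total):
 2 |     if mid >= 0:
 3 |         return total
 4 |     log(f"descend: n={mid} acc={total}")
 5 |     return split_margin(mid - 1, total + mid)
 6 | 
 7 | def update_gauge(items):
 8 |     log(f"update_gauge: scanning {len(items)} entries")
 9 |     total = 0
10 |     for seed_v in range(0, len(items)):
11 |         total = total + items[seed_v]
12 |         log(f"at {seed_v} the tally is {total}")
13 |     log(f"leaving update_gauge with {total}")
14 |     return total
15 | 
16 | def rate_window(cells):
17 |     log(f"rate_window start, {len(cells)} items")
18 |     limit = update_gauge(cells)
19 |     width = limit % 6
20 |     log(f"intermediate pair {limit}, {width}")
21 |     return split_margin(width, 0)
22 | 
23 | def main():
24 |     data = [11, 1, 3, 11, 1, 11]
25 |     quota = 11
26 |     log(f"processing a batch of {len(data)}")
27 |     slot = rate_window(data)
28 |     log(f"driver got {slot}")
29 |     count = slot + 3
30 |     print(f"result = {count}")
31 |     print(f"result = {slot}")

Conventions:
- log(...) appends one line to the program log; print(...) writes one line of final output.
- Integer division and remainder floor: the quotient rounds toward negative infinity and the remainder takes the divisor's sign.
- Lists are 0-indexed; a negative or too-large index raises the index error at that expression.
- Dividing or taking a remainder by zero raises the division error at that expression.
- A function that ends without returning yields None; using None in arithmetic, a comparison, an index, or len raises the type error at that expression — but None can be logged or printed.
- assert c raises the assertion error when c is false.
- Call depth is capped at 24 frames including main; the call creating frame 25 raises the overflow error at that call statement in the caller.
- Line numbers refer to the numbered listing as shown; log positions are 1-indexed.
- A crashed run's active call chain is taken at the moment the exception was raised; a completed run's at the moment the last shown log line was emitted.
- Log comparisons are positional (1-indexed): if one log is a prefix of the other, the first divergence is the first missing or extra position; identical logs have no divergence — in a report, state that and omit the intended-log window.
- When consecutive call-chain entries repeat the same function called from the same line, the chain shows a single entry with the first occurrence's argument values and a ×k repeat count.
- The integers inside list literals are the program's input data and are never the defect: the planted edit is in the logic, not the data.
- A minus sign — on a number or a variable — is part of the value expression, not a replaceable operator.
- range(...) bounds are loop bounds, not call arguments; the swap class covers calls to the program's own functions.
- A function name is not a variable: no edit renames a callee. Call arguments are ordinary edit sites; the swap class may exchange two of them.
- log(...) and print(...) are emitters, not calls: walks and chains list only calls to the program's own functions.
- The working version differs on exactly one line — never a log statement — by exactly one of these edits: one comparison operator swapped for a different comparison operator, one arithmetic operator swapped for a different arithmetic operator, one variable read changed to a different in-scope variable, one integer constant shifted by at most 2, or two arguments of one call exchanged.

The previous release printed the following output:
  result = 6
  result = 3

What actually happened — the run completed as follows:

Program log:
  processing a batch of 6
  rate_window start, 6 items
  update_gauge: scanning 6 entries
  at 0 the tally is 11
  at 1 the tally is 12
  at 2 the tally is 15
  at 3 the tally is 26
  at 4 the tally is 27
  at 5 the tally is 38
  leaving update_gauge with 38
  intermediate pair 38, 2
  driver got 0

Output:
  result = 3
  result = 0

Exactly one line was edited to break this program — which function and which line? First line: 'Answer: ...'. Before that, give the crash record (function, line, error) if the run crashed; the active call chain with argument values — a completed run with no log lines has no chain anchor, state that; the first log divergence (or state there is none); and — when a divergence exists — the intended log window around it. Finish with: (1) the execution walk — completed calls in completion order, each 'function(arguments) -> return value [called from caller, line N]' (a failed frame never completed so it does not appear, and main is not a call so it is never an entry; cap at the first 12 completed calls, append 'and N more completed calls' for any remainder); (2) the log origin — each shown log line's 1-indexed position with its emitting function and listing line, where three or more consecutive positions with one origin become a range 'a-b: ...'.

Answer: the defect is in split_margin at line 2.
The tell: Position 12 is the first bad log line: 'driver got 0' should read 'descend: n=2 acc=0'.
Call chain: main.
First divergence: position 12 — shown 'driver got 0', intended 'descend: n=2 acc=0'.
Intended log window:
  10: leaving update_gauge with 38
  11: intermediate pair 38, 2
  12: descend: n=2 acc=0
  13: descend: n=1 acc=2
Execution walk:
  update_gauge([11, 1, 3, 11, 1, 11]) -> 38  [called from rate_window, line 18]
  split_margin(2, 0) -> 0  [called from rate_window, line 21]
  rate_window([11, 1, 3, 11, 1, 11]) -> 0  [called from main, line 27]
Log line origins:
  1: emitted by main (line 26)
  2: emitted by rate_window (line 17)
  3: emitted by update_gauge (line 8)
  4-9: emitted by update_gauge (line 12)
  10: emitted by update_gauge (line 13)
  11: emitted by rate_window (line 20)
  12: emitted by main (line 28)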